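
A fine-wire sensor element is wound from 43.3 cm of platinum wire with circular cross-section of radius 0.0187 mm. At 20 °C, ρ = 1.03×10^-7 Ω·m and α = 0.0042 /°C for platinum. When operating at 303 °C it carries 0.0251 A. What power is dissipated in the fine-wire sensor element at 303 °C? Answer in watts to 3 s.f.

0.0560 W

A = πr² = π(1.8700e-05 m)² = 1.099e-09 m²
R₍20₎ = ρL/A = (1.03×10^-7)(0.433)/(1.099e-09) = 40.6 Ω
R₍303₎ = R₍20₎(1 + αΔT) = 40.6 × (1 + 0.0042×283) = 88.85 Ω
P = I²R = (0.0251)² × 88.85 = 0.0560 W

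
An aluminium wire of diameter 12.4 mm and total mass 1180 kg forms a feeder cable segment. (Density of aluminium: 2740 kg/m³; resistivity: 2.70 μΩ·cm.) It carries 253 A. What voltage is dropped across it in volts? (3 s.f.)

ρ = 2.70 μΩ·cm = 2.70×10^-8 Ω·m
A = π(d/2)² = π(6.2000e-03 m)² = 1.2076e-04 m²
L = m/(density·A) = 1180/(2740×1.2076e-04) = 3566 m
R = ρL/A = (2.70×10^-8)(3566)/(1.2076e-04) = 0.7973 Ω
V = IR = 253 × 0.7973 = 202 V

202 V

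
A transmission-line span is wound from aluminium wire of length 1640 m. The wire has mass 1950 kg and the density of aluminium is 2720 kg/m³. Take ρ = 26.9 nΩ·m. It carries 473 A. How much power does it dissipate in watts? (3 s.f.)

ρ = 26.9 nΩ·m = 2.69×10^-8 Ω·m
A = m/(density·L) = 1950/(2720×1640) = 4.3714e-04 m²
R = ρL/A = (2.69×10^-8)(1640)/(4.3714e-04) = 0.1009 Ω
P = I²R = (473)² × 0.1009 = 22600 W

22600 W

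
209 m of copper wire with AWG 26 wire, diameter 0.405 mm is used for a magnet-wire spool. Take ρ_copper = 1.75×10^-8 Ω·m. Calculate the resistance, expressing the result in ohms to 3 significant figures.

28.4 Ω

A = π(0.405/2 mm)² = π(2.0250e-04 m)² = 1.288e-07 m²
R = ρL/A = (1.75×10^-8)(209 m)/(1.288e-07 m²) = 28.4 Ω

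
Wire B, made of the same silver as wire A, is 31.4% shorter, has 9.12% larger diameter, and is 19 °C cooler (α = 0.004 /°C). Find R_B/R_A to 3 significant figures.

R ∝ ρL/d² with ρ ∝ (1+αΔT), so R_B/R_A = (1 − 31.4/100) × (1 + 9.12/100)⁻² × (1 − 0.004×19)
= 0.686 × 0.8398 × 0.924 = 0.532

0.532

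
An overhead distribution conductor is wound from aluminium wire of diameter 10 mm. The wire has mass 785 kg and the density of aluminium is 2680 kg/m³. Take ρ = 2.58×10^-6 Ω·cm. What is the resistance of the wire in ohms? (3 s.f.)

1.23 Ω

ρ = 2.58×10^-6 Ω·cm = 2.58×10^-8 Ω·m
A = π(d/2)² = π(5.0000e-03 m)² = 7.8540e-05 m²
L = m/(density·A) = 785/(2680×7.8540e-05) = 3729 m
R = ρL/A = (2.58×10^-8)(3729)/(7.8540e-05) = 1.23 Ω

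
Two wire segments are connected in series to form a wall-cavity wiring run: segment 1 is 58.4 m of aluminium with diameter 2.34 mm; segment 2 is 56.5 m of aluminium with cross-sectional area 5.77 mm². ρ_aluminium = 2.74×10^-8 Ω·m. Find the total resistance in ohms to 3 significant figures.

0.640 Ω

Segment 1: A = π(d/2)² = π(1.1700e-03 m)² = 4.301e-06 m²
R₁ = ρL/A = (2.74×10^-8)(58.4)/(4.301e-06) = 0.3721 Ω
Segment 2: A = 5.77 mm² = 5.770e-06 m²
R₂ = (2.74×10^-8)(56.5)/(5.770e-06) = 0.2683 Ω
R = R₁ + R₂ = 0.640 Ω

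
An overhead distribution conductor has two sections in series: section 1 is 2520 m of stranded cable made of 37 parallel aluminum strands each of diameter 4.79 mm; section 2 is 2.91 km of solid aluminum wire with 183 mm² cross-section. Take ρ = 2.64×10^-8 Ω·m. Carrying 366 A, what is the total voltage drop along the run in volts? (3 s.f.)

190 V

Section 1: A_strand = π(2.3950e-03)² = 1.802e-05 m²; R₁ = ρL/(N·A_s) = (2.64×10^-8)(2520)/(37×1.802e-05) = 0.09978 Ω
Section 2: A = 183 mm² = 1.830e-04 m²
R₂ = (2.64×10^-8)(2910)/(1.830e-04) = 0.4198 Ω
R = R₁ + R₂ = 0.5196 Ω
V = IR = 366 × 0.5196 = 190 V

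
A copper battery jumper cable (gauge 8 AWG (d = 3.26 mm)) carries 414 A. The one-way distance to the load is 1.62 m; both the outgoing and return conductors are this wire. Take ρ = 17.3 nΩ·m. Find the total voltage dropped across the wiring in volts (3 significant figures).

2.78 V

ρ = 17.3 nΩ·m = 1.73×10^-8 Ω·m
A = π(3.26/2 mm)² = π(1.6300e-03 m)² = 8.347e-06 m²
Total conductor length (both ways) L = 2 × 1.62 = 3.24 m
R = ρL/A = (1.73×10^-8)(3.24)/(8.347e-06) = 0.006715 Ω
V = IR = 414 × 0.006715 = 2.78 V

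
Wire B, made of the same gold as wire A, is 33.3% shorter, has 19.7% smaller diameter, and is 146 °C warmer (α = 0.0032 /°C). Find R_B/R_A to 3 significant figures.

1.52

R ∝ ρL/d² with ρ ∝ (1+αΔT), so R_B/R_A = (1 − 33.3/100) × (1 − 19.7/100)⁻² × (1 + 0.0032×146)
= 0.667 × 1.551 × 1.467 = 1.52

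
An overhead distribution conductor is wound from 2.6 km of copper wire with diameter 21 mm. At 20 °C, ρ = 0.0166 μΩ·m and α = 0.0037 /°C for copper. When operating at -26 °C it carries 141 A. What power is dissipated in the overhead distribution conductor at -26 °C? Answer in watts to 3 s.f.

ρ = 0.0166 μΩ·m = 1.66×10^-8 Ω·m
A = π(d/2)² = π(1.0500e-02 m)² = 3.464e-04 m²
R₍20₎ = ρL/A = (1.66×10^-8)(2600)/(3.464e-04) = 0.1246 Ω
R₍-26₎ = R₍20₎(1 + αΔT) = 0.1246 × (1 + 0.0037×-46) = 0.1034 Ω
P = I²R = (141)² × 0.1034 = 2060 W

2060 W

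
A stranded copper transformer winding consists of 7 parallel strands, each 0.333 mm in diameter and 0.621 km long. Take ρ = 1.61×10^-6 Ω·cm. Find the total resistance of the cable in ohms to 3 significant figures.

16.4 Ω

ρ = 1.61×10^-6 Ω·cm = 1.61×10^-8 Ω·m
A_strand = π(1.6650e-04 m)² = 8.709e-08 m²
R_strand = ρL/A = (1.61×10^-8)(621)/(8.709e-08) = 114.8 Ω
R_total = R_strand/N = 114.8/7 = 16.4 Ω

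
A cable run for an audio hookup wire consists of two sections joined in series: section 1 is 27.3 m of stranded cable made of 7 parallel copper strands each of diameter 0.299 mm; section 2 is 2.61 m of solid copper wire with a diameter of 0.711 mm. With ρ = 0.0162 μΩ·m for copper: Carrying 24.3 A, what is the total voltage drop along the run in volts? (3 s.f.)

24.5 V

ρ = 0.0162 μΩ·m = 1.62×10^-8 Ω·m
Section 1: A_strand = π(1.4950e-04)² = 7.022e-08 m²; R₁ = ρL/(N·A_s) = (1.62×10^-8)(27.3)/(7×7.022e-08) = 0.8998 Ω
Section 2: A = π(d/2)² = π(3.5550e-04 m)² = 3.970e-07 m²
R₂ = (1.62×10^-8)(2.61)/(3.970e-07) = 0.1065 Ω
R = R₁ + R₂ = 1.006 Ω
V = IR = 24.3 × 1.006 = 24.5 V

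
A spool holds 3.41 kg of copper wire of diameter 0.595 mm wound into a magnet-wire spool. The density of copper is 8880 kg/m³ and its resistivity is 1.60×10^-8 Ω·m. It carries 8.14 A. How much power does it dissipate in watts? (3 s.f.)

5270 W

A = π(d/2)² = π(2.9750e-04 m)² = 2.7805e-07 m²
L = m/(density·A) = 3.41/(8880×2.7805e-07) = 1381 m
R = ρL/A = (1.60×10^-8)(1381)/(2.7805e-07) = 79.47 Ω
P = I²R = (8.14)² × 79.47 = 5270 W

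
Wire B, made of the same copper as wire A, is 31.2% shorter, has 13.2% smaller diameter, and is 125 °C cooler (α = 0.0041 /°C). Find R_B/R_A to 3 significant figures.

0.445

R ∝ ρL/d² with ρ ∝ (1+αΔT), so R_B/R_A = (1 − 31.2/100) × (1 − 13.2/100)⁻² × (1 − 0.0041×125)
= 0.688 × 1.327 × 0.4875 = 0.445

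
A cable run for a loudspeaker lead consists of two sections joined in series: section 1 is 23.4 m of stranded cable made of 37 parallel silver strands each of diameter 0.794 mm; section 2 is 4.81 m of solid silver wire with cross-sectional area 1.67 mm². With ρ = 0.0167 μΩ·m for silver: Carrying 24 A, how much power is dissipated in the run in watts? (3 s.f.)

40.0 W

ρ = 0.0167 μΩ·m = 1.67×10^-8 Ω·m
Section 1: A_strand = π(3.9700e-04)² = 4.951e-07 m²; R₁ = ρL/(N·A_s) = (1.67×10^-8)(23.4)/(37×4.951e-07) = 0.02133 Ω
Section 2: A = 1.67 mm² = 1.670e-06 m²
R₂ = (1.67×10^-8)(4.81)/(1.670e-06) = 0.0481 Ω
R = R₁ + R₂ = 0.06943 Ω
P = I²R = (24)² × 0.06943 = 40.0 W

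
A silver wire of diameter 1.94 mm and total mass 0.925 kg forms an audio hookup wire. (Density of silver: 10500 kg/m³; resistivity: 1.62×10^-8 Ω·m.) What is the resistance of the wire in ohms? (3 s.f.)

A = π(d/2)² = π(9.7000e-04 m)² = 2.9559e-06 m²
L = m/(density·A) = 0.925/(10500×2.9559e-06) = 29.8 m
R = ρL/A = (1.62×10^-8)(29.8)/(2.9559e-06) = 0.163 Ω

0.163 Ω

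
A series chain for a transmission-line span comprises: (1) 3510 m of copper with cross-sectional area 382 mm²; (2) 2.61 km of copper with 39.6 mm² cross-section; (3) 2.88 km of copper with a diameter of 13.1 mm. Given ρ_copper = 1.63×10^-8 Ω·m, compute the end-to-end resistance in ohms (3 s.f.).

1.57 Ω

Seg 1: A = 382 mm² = 3.820e-04 m²
R_1 = (1.63×10^-8)(3510)/(3.820e-04) = 0.1498 Ω
Seg 2: A = 39.6 mm² = 3.960e-05 m²
R_2 = (1.63×10^-8)(2610)/(3.960e-05) = 1.074 Ω
Seg 3: A = π(d/2)² = π(6.5500e-03 m)² = 1.348e-04 m²
R_3 = (1.63×10^-8)(2880)/(1.348e-04) = 0.3483 Ω
R_total = R_1 + R_2 + R_3 = 1.57 Ω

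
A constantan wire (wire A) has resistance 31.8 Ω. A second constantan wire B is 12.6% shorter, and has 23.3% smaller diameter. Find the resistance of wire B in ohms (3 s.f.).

47.2 Ω

R ∝ L/d², so R_B/R_A = (1 − 12.6/100) × (1 − 23.3/100)⁻²
= 0.874 × 1.7 = 1.486
R_B = 1.486 × 31.8 = 47.2 Ω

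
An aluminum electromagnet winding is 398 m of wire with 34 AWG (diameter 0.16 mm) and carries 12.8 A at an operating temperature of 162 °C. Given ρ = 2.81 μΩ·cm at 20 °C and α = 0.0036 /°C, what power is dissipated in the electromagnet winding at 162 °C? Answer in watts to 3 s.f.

1.38×10^5 W

ρ = 2.81 μΩ·cm = 2.81×10^-8 Ω·m
A = π(0.16/2 mm)² = π(8.0000e-05 m)² = 2.011e-08 m²
R₍20₎ = ρL/A = (2.81×10^-8)(398)/(2.011e-08) = 556.2 Ω
R₍162₎ = R₍20₎(1 + αΔT) = 556.2 × (1 + 0.0036×142) = 840.6 Ω
P = I²R = (12.8)² × 840.6 = 1.38×10^5 W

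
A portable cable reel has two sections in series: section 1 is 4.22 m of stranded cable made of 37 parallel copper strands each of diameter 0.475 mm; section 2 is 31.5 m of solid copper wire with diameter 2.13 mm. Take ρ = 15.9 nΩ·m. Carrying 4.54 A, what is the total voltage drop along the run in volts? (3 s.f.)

0.685 V

ρ = 15.9 nΩ·m = 1.59×10^-8 Ω·m
Section 1: A_strand = π(2.3750e-04)² = 1.772e-07 m²; R₁ = ρL/(N·A_s) = (1.59×10^-8)(4.22)/(37×1.772e-07) = 0.01023 Ω
Section 2: A = π(d/2)² = π(1.0650e-03 m)² = 3.563e-06 m²
R₂ = (1.59×10^-8)(31.5)/(3.563e-06) = 0.1406 Ω
R = R₁ + R₂ = 0.1508 Ω
V = IR = 4.54 × 0.1508 = 0.685 V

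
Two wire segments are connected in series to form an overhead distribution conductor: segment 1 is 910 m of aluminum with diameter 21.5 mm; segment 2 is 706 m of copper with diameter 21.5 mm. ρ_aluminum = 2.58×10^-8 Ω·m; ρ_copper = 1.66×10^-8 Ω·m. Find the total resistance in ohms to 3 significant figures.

Segment 1: A = π(d/2)² = π(1.0750e-02 m)² = 3.631e-04 m²
R₁ = ρL/A = (2.58×10^-8)(910)/(3.631e-04) = 0.06467 Ω
R₂ = (1.66×10^-8)(706)/(3.631e-04) = 0.03228 Ω
R = R₁ + R₂ = 0.0969 Ω

0.0969 Ω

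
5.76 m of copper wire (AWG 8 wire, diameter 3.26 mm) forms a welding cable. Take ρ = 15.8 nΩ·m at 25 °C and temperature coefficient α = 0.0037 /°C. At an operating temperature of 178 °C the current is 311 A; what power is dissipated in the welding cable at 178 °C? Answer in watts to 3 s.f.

ρ = 15.8 nΩ·m = 1.58×10^-8 Ω·m
A = π(3.26/2 mm)² = π(1.6300e-03 m)² = 8.347e-06 m²
R₍25₎ = ρL/A = (1.58×10^-8)(5.76)/(8.347e-06) = 0.0109 Ω
R₍178₎ = R₍25₎(1 + αΔT) = 0.0109 × (1 + 0.0037×153) = 0.01708 Ω
P = I²R = (311)² × 0.01708 = 1650 W

1650 W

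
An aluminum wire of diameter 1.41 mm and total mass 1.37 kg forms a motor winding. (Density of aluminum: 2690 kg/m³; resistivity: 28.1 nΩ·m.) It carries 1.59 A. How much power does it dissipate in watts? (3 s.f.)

14.8 W

ρ = 28.1 nΩ·m = 2.81×10^-8 Ω·m
A = π(d/2)² = π(7.0500e-04 m)² = 1.5615e-06 m²
L = m/(density·A) = 1.37/(2690×1.5615e-06) = 326.2 m
R = ρL/A = (2.81×10^-8)(326.2)/(1.5615e-06) = 5.87 Ω
P = I²R = (1.59)² × 5.87 = 14.8 W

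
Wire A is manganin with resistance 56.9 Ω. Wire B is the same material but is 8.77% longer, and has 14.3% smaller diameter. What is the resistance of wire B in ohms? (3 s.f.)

84.3 Ω

R ∝ L/d², so R_B/R_A = (1 + 8.77/100) × (1 − 14.3/100)⁻²
= 1.088 × 1.362 = 1.481
R_B = 1.481 × 56.9 = 84.3 Ω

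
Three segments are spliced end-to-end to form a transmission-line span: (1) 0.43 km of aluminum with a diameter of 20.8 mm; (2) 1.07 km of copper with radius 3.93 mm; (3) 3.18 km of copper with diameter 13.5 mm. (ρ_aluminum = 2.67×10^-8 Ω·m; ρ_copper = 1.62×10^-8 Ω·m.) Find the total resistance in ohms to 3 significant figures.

0.751 Ω

Seg 1: A = π(d/2)² = π(1.0400e-02 m)² = 3.398e-04 m²
R_1 = (2.67×10^-8)(430)/(3.398e-04) = 0.03379 Ω
Seg 2: A = πr² = π(3.9300e-03 m)² = 4.852e-05 m²
R_2 = (1.62×10^-8)(1070)/(4.852e-05) = 0.3572 Ω
Seg 3: A = π(d/2)² = π(6.7500e-03 m)² = 1.431e-04 m²
R_3 = (1.62×10^-8)(3180)/(1.431e-04) = 0.3599 Ω
R_total = R_1 + R_2 + R_3 = 0.751 Ω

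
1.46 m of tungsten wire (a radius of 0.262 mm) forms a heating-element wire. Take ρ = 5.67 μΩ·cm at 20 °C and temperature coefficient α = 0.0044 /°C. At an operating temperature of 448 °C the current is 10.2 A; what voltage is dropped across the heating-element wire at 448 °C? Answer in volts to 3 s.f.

11.3 V

ρ = 5.67 μΩ·cm = 5.67×10^-8 Ω·m
A = πr² = π(2.6200e-04 m)² = 2.157e-07 m²
R₍20₎ = ρL/A = (5.67×10^-8)(1.46)/(2.157e-07) = 0.3839 Ω
R₍448₎ = R₍20₎(1 + αΔT) = 0.3839 × (1 + 0.0044×428) = 1.107 Ω
V = IR = 10.2 × 1.107 = 11.3 V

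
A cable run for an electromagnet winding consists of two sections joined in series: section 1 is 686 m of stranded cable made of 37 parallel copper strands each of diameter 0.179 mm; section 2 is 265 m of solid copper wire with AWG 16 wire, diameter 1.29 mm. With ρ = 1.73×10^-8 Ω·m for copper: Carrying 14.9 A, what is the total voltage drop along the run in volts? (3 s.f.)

Section 1: A_strand = π(8.9500e-05)² = 2.516e-08 m²; R₁ = ρL/(N·A_s) = (1.73×10^-8)(686)/(37×2.516e-08) = 12.75 Ω
Section 2: A = π(1.29/2 mm)² = π(6.4500e-04 m)² = 1.307e-06 m²
R₂ = (1.73×10^-8)(265)/(1.307e-06) = 3.508 Ω
R = R₁ + R₂ = 16.25 Ω
V = IR = 14.9 × 16.25 = 242 V

242 V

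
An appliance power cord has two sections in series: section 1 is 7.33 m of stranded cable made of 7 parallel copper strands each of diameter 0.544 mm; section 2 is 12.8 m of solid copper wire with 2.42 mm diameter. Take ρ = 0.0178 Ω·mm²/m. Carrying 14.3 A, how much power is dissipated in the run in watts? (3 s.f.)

ρ = 0.0178 Ω·mm²/m = 1.78×10^-8 Ω·m
Section 1: A_strand = π(2.7200e-04)² = 2.324e-07 m²; R₁ = ρL/(N·A_s) = (1.78×10^-8)(7.33)/(7×2.324e-07) = 0.08019 Ω
Section 2: A = π(d/2)² = π(1.2100e-03 m)² = 4.600e-06 m²
R₂ = (1.78×10^-8)(12.8)/(4.600e-06) = 0.04953 Ω
R = R₁ + R₂ = 0.1297 Ω
P = I²R = (14.3)² × 0.1297 = 26.5 W

26.5 W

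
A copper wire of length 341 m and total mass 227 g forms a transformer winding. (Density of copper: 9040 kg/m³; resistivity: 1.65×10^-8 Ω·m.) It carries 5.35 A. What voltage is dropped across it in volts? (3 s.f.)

409 V

A = m/(density·L) = 0.227/(9040×341) = 7.3638e-08 m²
R = ρL/A = (1.65×10^-8)(341)/(7.3638e-08) = 76.41 Ω
V = IR = 5.35 × 76.41 = 409 V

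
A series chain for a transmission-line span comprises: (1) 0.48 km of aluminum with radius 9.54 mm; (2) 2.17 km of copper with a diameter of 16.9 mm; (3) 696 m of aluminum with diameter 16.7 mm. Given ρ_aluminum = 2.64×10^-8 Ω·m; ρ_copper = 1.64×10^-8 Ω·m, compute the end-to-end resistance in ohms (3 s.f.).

Seg 1: A = πr² = π(9.5400e-03 m)² = 2.859e-04 m²
R_1 = (2.64×10^-8)(480)/(2.859e-04) = 0.04432 Ω
Seg 2: A = π(d/2)² = π(8.4500e-03 m)² = 2.243e-04 m²
R_2 = (1.64×10^-8)(2170)/(2.243e-04) = 0.1587 Ω
Seg 3: A = π(d/2)² = π(8.3500e-03 m)² = 2.190e-04 m²
R_3 = (2.64×10^-8)(696)/(2.190e-04) = 0.08389 Ω
R_total = R_1 + R_2 + R_3 = 0.287 Ω

0.287 Ω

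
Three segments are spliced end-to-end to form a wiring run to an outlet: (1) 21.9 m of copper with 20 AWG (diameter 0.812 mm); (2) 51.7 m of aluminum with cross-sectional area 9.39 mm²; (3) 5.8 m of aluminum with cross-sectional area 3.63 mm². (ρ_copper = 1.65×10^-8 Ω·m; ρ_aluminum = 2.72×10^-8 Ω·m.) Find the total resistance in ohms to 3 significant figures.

0.891 Ω

Seg 1: A = π(0.812/2 mm)² = π(4.0600e-04 m)² = 5.178e-07 m²
R_1 = (1.65×10^-8)(21.9)/(5.178e-07) = 0.6978 Ω
Seg 2: A = 9.39 mm² = 9.390e-06 m²
R_2 = (2.72×10^-8)(51.7)/(9.390e-06) = 0.1498 Ω
Seg 3: A = 3.63 mm² = 3.630e-06 m²
R_3 = (2.72×10^-8)(5.8)/(3.630e-06) = 0.04346 Ω
R_total = R_1 + R_2 + R_3 = 0.891 Ω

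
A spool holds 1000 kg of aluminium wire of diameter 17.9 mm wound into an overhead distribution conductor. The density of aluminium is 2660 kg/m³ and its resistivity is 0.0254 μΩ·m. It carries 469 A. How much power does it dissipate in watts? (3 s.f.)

ρ = 0.0254 μΩ·m = 2.54×10^-8 Ω·m
A = π(d/2)² = π(8.9500e-03 m)² = 2.5165e-04 m²
L = m/(density·A) = 1000/(2660×2.5165e-04) = 1494 m
R = ρL/A = (2.54×10^-8)(1494)/(2.5165e-04) = 0.1508 Ω
P = I²R = (469)² × 0.1508 = 33200 W

33200 W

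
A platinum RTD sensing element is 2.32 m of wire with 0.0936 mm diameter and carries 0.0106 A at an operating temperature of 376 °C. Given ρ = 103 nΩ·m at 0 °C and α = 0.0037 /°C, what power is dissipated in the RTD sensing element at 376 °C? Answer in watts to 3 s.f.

ρ = 103 nΩ·m = 1.03×10^-7 Ω·m
A = π(d/2)² = π(4.6800e-05 m)² = 6.881e-09 m²
R₍0₎ = ρL/A = (1.03×10^-7)(2.32)/(6.881e-09) = 34.73 Ω
R₍376₎ = R₍0₎(1 + αΔT) = 34.73 × (1 + 0.0037×376) = 83.04 Ω
P = I²R = (0.0106)² × 83.04 = 0.00933 W

0.00933 W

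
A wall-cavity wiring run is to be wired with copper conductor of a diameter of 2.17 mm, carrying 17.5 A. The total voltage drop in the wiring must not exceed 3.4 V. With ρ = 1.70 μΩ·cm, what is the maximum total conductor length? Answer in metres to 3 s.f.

42.3 m

ρ = 1.70 μΩ·cm = 1.70×10^-8 Ω·m
A = π(d/2)² = π(1.0850e-03 m)² = 3.698e-06 m²
L_max = V_max·A/(1·ρI) = (3.4)(3.698e-06)/(1.70×10^-8×17.5) = 42.3 m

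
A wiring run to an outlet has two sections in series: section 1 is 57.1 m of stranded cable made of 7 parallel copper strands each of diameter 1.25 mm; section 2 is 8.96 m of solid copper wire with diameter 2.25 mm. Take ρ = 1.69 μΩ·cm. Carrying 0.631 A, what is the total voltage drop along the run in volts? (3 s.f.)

0.0949 V

ρ = 1.69 μΩ·cm = 1.69×10^-8 Ω·m
Section 1: A_strand = π(6.2500e-04)² = 1.227e-06 m²; R₁ = ρL/(N·A_s) = (1.69×10^-8)(57.1)/(7×1.227e-06) = 0.1123 Ω
Section 2: A = π(d/2)² = π(1.1250e-03 m)² = 3.976e-06 m²
R₂ = (1.69×10^-8)(8.96)/(3.976e-06) = 0.03808 Ω
R = R₁ + R₂ = 0.1504 Ω
V = IR = 0.631 × 0.1504 = 0.0949 V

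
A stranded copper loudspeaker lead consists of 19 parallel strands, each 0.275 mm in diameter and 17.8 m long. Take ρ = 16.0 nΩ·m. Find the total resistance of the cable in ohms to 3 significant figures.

0.252 Ω

ρ = 16.0 nΩ·m = 1.60×10^-8 Ω·m
A_strand = π(1.3750e-04 m)² = 5.940e-08 m²
R_strand = ρL/A = (1.60×10^-8)(17.8)/(5.940e-08) = 4.795 Ω
R_total = R_strand/N = 4.795/19 = 0.252 Ω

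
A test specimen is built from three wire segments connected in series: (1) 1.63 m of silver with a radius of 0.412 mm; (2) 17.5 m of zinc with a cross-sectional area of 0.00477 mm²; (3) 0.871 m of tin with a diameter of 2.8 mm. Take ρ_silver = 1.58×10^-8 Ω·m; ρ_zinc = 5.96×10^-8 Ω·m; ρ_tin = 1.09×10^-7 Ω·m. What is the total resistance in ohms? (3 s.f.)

219 Ω

Seg 1: A = πr² = π(4.1200e-04 m)² = 5.333e-07 m²
R_1 = (1.58×10^-8)(1.63)/(5.333e-07) = 0.04829 Ω
Seg 2: A = 0.00477 mm² = 4.770e-09 m²
R_2 = (5.96×10^-8)(17.5)/(4.770e-09) = 218.7 Ω
Seg 3: A = π(d/2)² = π(1.4000e-03 m)² = 6.158e-06 m²
R_3 = (1.09×10^-7)(0.871)/(6.158e-06) = 0.01542 Ω
R_total = R_1 + R_2 + R_3 = 219 Ω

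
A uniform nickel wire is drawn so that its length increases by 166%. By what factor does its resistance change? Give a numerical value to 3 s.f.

7.08

k = 1 + 166/100 = 2.66; volume constant ⇒ A' = A/k, so R' = k²R.
Factor = 7.08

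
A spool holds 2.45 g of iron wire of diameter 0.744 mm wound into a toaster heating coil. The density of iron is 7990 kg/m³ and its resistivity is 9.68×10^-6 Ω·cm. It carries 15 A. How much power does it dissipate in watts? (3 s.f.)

ρ = 9.68×10^-6 Ω·cm = 9.68×10^-8 Ω·m
A = π(d/2)² = π(3.7200e-04 m)² = 4.3475e-07 m²
L = m/(density·A) = 0.00245/(7990×4.3475e-07) = 0.7053 m
R = ρL/A = (9.68×10^-8)(0.7053)/(4.3475e-07) = 0.157 Ω
P = I²R = (15)² × 0.157 = 35.3 W

35.3 W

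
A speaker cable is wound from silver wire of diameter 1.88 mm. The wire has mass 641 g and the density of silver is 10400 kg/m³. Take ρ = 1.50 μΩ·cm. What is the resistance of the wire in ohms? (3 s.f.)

0.120 Ω

ρ = 1.50 μΩ·cm = 1.50×10^-8 Ω·m
A = π(d/2)² = π(9.4000e-04 m)² = 2.7759e-06 m²
L = m/(density·A) = 0.641/(10400×2.7759e-06) = 22.2 m
R = ρL/A = (1.50×10^-8)(22.2)/(2.7759e-06) = 0.120 Ω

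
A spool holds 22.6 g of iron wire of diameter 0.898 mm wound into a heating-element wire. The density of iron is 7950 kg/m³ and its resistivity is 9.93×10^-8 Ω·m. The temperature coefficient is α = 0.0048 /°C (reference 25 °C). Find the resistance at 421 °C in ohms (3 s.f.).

2.04 Ω

A = π(d/2)² = π(4.4900e-04 m)² = 6.3335e-07 m²
L = m/(density·A) = 0.0226/(7950×6.3335e-07) = 4.488 m
R = ρL/A = (9.93×10^-8)(4.488)/(6.3335e-07) = 0.7037 Ω
R(421 °C) = 0.7037 × (1 + 0.0048×396) = 2.04 Ω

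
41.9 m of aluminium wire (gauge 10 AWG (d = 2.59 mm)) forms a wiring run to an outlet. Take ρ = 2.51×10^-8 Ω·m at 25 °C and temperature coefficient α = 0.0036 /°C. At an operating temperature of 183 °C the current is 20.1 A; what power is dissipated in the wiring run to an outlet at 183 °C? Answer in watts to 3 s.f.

A = π(2.59/2 mm)² = π(1.2950e-03 m)² = 5.269e-06 m²
R₍25₎ = ρL/A = (2.51×10^-8)(41.9)/(5.269e-06) = 0.1996 Ω
R₍183₎ = R₍25₎(1 + αΔT) = 0.1996 × (1 + 0.0036×158) = 0.3132 Ω
P = I²R = (20.1)² × 0.3132 = 127 W

127 W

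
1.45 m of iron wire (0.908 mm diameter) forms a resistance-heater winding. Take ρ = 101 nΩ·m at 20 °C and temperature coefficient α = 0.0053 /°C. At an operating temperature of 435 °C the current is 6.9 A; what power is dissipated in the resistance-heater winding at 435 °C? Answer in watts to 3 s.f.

34.5 W

ρ = 101 nΩ·m = 1.01×10^-7 Ω·m
A = π(d/2)² = π(4.5400e-04 m)² = 6.475e-07 m²
R₍20₎ = ρL/A = (1.01×10^-7)(1.45)/(6.475e-07) = 0.2262 Ω
R₍435₎ = R₍20₎(1 + αΔT) = 0.2262 × (1 + 0.0053×415) = 0.7236 Ω
P = I²R = (6.9)² × 0.7236 = 34.5 W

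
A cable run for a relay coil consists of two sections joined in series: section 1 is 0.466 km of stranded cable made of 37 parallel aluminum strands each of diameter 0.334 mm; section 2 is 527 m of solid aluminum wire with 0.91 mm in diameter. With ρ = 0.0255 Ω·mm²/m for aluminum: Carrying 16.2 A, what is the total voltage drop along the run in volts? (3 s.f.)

394 V

ρ = 0.0255 Ω·mm²/m = 2.55×10^-8 Ω·m
Section 1: A_strand = π(1.6700e-04)² = 8.762e-08 m²; R₁ = ρL/(N·A_s) = (2.55×10^-8)(466)/(37×8.762e-08) = 3.666 Ω
Section 2: A = π(d/2)² = π(4.5500e-04 m)² = 6.504e-07 m²
R₂ = (2.55×10^-8)(527)/(6.504e-07) = 20.66 Ω
R = R₁ + R₂ = 24.33 Ω
V = IR = 16.2 × 24.33 = 394 V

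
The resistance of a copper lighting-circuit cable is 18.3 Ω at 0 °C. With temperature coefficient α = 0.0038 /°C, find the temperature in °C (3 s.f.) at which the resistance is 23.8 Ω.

79.1 °C

R = R₀(1 + α(T − T₀)) ⇒ T = T₀ + (R/R₀ − 1)/α
T = 0 + (23.8/18.3 − 1)/0.0038 = 0 + (0.3005)/0.0038 = 79.1 °C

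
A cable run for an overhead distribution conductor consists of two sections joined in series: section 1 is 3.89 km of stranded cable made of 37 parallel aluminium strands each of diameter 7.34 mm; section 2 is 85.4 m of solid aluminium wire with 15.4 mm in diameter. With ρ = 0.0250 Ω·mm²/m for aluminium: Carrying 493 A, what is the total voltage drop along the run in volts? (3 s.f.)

ρ = 0.0250 Ω·mm²/m = 2.50×10^-8 Ω·m
Section 1: A_strand = π(3.6700e-03)² = 4.231e-05 m²; R₁ = ρL/(N·A_s) = (2.50×10^-8)(3890)/(37×4.231e-05) = 0.06212 Ω
Section 2: A = π(d/2)² = π(7.7000e-03 m)² = 1.863e-04 m²
R₂ = (2.50×10^-8)(85.4)/(1.863e-04) = 0.01146 Ω
R = R₁ + R₂ = 0.07358 Ω
V = IR = 493 × 0.07358 = 36.3 V

36.3 V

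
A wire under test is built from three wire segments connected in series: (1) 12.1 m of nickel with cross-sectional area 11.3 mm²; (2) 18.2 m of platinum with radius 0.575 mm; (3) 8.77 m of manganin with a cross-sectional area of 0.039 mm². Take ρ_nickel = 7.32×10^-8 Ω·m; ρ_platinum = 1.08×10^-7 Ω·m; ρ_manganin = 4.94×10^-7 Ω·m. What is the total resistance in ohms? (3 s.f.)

Seg 1: A = 11.3 mm² = 1.130e-05 m²
R_1 = (7.32×10^-8)(12.1)/(1.130e-05) = 0.07838 Ω
Seg 2: A = πr² = π(5.7500e-04 m)² = 1.039e-06 m²
R_2 = (1.08×10^-7)(18.2)/(1.039e-06) = 1.892 Ω
Seg 3: A = 0.039 mm² = 3.900e-08 m²
R_3 = (4.94×10^-7)(8.77)/(3.900e-08) = 111.1 Ω
R_total = R_1 + R_2 + R_3 = 113 Ω

113 Ω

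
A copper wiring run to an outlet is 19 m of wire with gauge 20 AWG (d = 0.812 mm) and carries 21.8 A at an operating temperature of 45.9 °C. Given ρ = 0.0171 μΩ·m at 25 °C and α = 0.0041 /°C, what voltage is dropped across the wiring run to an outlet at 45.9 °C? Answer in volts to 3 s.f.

ρ = 0.0171 μΩ·m = 1.71×10^-8 Ω·m
A = π(0.812/2 mm)² = π(4.0600e-04 m)² = 5.178e-07 m²
R₍25₎ = ρL/A = (1.71×10^-8)(19)/(5.178e-07) = 0.6274 Ω
R₍45.9₎ = R₍25₎(1 + αΔT) = 0.6274 × (1 + 0.0041×20.9) = 0.6812 Ω
V = IR = 21.8 × 0.6812 = 14.8 V

14.8 V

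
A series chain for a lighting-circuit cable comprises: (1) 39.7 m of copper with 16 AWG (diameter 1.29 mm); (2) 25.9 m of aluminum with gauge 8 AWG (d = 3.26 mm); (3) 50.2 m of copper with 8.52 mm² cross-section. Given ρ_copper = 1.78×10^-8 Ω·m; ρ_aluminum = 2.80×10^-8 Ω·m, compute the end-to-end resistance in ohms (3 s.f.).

Seg 1: A = π(1.29/2 mm)² = π(6.4500e-04 m)² = 1.307e-06 m²
R_1 = (1.78×10^-8)(39.7)/(1.307e-06) = 0.5407 Ω
Seg 2: A = π(3.26/2 mm)² = π(1.6300e-03 m)² = 8.347e-06 m²
R_2 = (2.80×10^-8)(25.9)/(8.347e-06) = 0.08688 Ω
Seg 3: A = 8.52 mm² = 8.520e-06 m²
R_3 = (1.78×10^-8)(50.2)/(8.520e-06) = 0.1049 Ω
R_total = R_1 + R_2 + R_3 = 0.732 Ω

0.732 Ω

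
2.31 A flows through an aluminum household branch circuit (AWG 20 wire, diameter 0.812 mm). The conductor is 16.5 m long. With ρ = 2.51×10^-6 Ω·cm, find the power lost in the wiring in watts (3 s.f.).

ρ = 2.51×10^-6 Ω·cm = 2.51×10^-8 Ω·m
A = π(0.812/2 mm)² = π(4.0600e-04 m)² = 5.178e-07 m²
R = ρL/A = (2.51×10^-8)(16.5)/(5.178e-07) = 0.7998 Ω
P = I²R = (2.31)² × 0.7998 = 4.27 W

4.27 W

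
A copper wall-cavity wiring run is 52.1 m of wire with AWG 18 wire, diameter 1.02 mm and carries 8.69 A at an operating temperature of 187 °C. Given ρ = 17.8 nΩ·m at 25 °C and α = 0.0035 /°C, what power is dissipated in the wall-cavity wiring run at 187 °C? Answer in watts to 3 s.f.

134 W

ρ = 17.8 nΩ·m = 1.78×10^-8 Ω·m
A = π(1.02/2 mm)² = π(5.1000e-04 m)² = 8.171e-07 m²
R₍25₎ = ρL/A = (1.78×10^-8)(52.1)/(8.171e-07) = 1.135 Ω
R₍187₎ = R₍25₎(1 + αΔT) = 1.135 × (1 + 0.0035×162) = 1.778 Ω
P = I²R = (8.69)² × 1.778 = 134 W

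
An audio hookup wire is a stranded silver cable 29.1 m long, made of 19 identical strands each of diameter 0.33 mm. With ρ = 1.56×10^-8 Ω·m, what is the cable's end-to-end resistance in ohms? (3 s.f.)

A_strand = π(1.6500e-04 m)² = 8.553e-08 m²
R_strand = ρL/A = (1.56×10^-8)(29.1)/(8.553e-08) = 5.308 Ω
R_total = R_strand/N = 5.308/19 = 0.279 Ω

0.279 Ω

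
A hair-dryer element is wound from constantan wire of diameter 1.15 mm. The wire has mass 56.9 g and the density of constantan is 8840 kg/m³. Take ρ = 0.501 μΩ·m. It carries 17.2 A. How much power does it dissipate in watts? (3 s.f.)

884 W

ρ = 0.501 μΩ·m = 5.01×10^-7 Ω·m
A = π(d/2)² = π(5.7500e-04 m)² = 1.0387e-06 m²
L = m/(density·A) = 0.0569/(8840×1.0387e-06) = 6.197 m
R = ρL/A = (5.01×10^-7)(6.197)/(1.0387e-06) = 2.989 Ω
P = I²R = (17.2)² × 2.989 = 884 W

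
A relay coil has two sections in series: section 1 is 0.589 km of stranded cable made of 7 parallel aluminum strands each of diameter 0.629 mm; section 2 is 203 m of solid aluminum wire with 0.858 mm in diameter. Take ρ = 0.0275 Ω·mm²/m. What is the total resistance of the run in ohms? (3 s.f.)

17.1 Ω

ρ = 0.0275 Ω·mm²/m = 2.75×10^-8 Ω·m
Section 1: A_strand = π(3.1450e-04)² = 3.107e-07 m²; R₁ = ρL/(N·A_s) = (2.75×10^-8)(589)/(7×3.107e-07) = 7.447 Ω
Section 2: A = π(d/2)² = π(4.2900e-04 m)² = 5.782e-07 m²
R₂ = (2.75×10^-8)(203)/(5.782e-07) = 9.655 Ω
R = R₁ + R₂ = 17.1 Ω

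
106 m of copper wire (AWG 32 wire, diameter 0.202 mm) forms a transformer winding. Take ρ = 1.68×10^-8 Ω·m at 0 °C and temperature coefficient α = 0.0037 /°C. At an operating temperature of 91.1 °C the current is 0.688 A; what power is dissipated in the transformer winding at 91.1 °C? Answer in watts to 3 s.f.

A = π(0.202/2 mm)² = π(1.0100e-04 m)² = 3.205e-08 m²
R₍0₎ = ρL/A = (1.68×10^-8)(106)/(3.205e-08) = 55.57 Ω
R₍91.1₎ = R₍0₎(1 + αΔT) = 55.57 × (1 + 0.0037×91.1) = 74.3 Ω
P = I²R = (0.688)² × 74.3 = 35.2 W

35.2 W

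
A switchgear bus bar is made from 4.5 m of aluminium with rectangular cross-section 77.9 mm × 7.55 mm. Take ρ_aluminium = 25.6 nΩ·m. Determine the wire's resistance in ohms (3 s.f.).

ρ = 25.6 nΩ·m = 2.56×10^-8 Ω·m
A = 77.9 × 7.55 mm² = 588 mm² = 5.881e-04 m²
R = ρL/A = (2.56×10^-8)(4.5 m)/(5.881e-04 m²) = 1.96×10^-4 Ω

1.96×10^-4 Ω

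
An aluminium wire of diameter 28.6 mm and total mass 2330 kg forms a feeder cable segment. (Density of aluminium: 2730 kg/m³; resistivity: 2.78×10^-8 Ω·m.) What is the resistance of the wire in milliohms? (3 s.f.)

A = π(d/2)² = π(1.4300e-02 m)² = 6.4242e-04 m²
L = m/(density·A) = 2330/(2730×6.4242e-04) = 1329 m
R = ρL/A = (2.78×10^-8)(1329)/(6.4242e-04) = 57.5 mΩ

57.5 mΩ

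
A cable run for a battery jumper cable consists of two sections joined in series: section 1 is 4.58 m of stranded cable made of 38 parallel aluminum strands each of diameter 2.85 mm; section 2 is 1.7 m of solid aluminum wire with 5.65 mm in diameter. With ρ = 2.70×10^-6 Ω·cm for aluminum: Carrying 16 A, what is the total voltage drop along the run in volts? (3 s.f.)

0.0375 V

ρ = 2.70×10^-6 Ω·cm = 2.70×10^-8 Ω·m
Section 1: A_strand = π(1.4250e-03)² = 6.379e-06 m²; R₁ = ρL/(N·A_s) = (2.70×10^-8)(4.58)/(38×6.379e-06) = 5.101×10^-4 Ω
Section 2: A = π(d/2)² = π(2.8250e-03 m)² = 2.507e-05 m²
R₂ = (2.70×10^-8)(1.7)/(2.507e-05) = 0.001831 Ω
R = R₁ + R₂ = 0.002341 Ω
V = IR = 16 × 0.002341 = 0.0375 V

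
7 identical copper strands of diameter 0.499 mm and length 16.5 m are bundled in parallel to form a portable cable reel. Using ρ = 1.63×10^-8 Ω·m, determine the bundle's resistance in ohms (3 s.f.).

A_strand = π(2.4950e-04 m)² = 1.956e-07 m²
R_strand = ρL/A = (1.63×10^-8)(16.5)/(1.956e-07) = 1.375 Ω
R_total = R_strand/N = 1.375/7 = 0.196 Ω

0.196 Ω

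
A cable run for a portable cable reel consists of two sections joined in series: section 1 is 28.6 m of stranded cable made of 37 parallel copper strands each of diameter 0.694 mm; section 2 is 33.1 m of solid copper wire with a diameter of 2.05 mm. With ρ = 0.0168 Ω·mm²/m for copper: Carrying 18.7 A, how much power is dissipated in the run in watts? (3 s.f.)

70.9 W

ρ = 0.0168 Ω·mm²/m = 1.68×10^-8 Ω·m
Section 1: A_strand = π(3.4700e-04)² = 3.783e-07 m²; R₁ = ρL/(N·A_s) = (1.68×10^-8)(28.6)/(37×3.783e-07) = 0.03433 Ω
Section 2: A = π(d/2)² = π(1.0250e-03 m)² = 3.301e-06 m²
R₂ = (1.68×10^-8)(33.1)/(3.301e-06) = 0.1685 Ω
R = R₁ + R₂ = 0.2028 Ω
P = I²R = (18.7)² × 0.2028 = 70.9 W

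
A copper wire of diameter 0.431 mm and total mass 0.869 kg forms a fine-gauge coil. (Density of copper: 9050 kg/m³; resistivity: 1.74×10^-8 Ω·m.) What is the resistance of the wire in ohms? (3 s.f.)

78.5 Ω

A = π(d/2)² = π(2.1550e-04 m)² = 1.4590e-07 m²
L = m/(density·A) = 0.869/(9050×1.4590e-07) = 658.2 m
R = ρL/A = (1.74×10^-8)(658.2)/(1.4590e-07) = 78.5 Ω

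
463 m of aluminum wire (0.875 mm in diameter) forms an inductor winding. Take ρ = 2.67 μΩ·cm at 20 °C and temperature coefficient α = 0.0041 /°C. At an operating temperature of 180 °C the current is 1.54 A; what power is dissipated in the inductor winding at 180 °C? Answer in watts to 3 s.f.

80.7 W

ρ = 2.67 μΩ·cm = 2.67×10^-8 Ω·m
A = π(d/2)² = π(4.3750e-04 m)² = 6.013e-07 m²
R₍20₎ = ρL/A = (2.67×10^-8)(463)/(6.013e-07) = 20.56 Ω
R₍180₎ = R₍20₎(1 + αΔT) = 20.56 × (1 + 0.0041×160) = 34.04 Ω
P = I²R = (1.54)² × 34.04 = 80.7 W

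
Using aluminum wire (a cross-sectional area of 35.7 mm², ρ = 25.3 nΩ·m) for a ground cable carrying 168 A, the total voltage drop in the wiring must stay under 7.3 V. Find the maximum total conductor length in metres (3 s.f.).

61.3 m

ρ = 25.3 nΩ·m = 2.53×10^-8 Ω·m
A = 35.7 mm² = 3.570e-05 m²
L_max = V_max·A/(1·ρI) = (7.3)(3.570e-05)/(2.53×10^-8×168) = 61.3 m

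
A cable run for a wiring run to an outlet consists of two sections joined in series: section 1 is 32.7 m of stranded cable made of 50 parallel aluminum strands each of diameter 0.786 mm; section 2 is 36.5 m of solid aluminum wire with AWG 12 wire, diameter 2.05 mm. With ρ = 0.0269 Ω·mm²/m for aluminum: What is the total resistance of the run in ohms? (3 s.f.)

0.334 Ω

ρ = 0.0269 Ω·mm²/m = 2.69×10^-8 Ω·m
Section 1: A_strand = π(3.9300e-04)² = 4.852e-07 m²; R₁ = ρL/(N·A_s) = (2.69×10^-8)(32.7)/(50×4.852e-07) = 0.03626 Ω
Section 2: A = π(2.05/2 mm)² = π(1.0250e-03 m)² = 3.301e-06 m²
R₂ = (2.69×10^-8)(36.5)/(3.301e-06) = 0.2975 Ω
R = R₁ + R₂ = 0.334 Ω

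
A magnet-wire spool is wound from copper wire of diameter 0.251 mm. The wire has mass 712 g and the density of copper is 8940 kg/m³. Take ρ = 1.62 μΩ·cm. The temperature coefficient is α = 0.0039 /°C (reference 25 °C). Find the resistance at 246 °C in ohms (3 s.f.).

ρ = 1.62 μΩ·cm = 1.62×10^-8 Ω·m
A = π(d/2)² = π(1.2550e-04 m)² = 4.9481e-08 m²
L = m/(density·A) = 0.712/(8940×4.9481e-08) = 1610 m
R = ρL/A = (1.62×10^-8)(1610)/(4.9481e-08) = 527 Ω
R(246 °C) = 527 × (1 + 0.0039×221) = 981 Ω

981 Ω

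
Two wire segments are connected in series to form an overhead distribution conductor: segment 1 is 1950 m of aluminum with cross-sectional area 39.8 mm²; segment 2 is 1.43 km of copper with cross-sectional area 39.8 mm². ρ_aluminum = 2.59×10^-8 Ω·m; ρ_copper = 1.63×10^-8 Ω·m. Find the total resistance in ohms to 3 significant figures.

1.85 Ω

Segment 1: A = 39.8 mm² = 3.980e-05 m²
R₁ = ρL/A = (2.59×10^-8)(1950)/(3.980e-05) = 1.269 Ω
R₂ = (1.63×10^-8)(1430)/(3.980e-05) = 0.5857 Ω
R = R₁ + R₂ = 1.85 Ω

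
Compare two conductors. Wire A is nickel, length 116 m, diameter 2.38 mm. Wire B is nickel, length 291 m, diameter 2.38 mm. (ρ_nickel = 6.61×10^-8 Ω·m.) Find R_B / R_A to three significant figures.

2.51

R ∝ ρL/d², so R_B/R_A = (L_B/L_A)
= (291/116) = 2.51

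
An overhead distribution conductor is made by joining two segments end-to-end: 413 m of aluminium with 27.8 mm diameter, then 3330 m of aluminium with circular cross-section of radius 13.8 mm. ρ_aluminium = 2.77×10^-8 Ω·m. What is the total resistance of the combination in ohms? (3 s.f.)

Segment 1: A = π(d/2)² = π(1.3900e-02 m)² = 6.070e-04 m²
R₁ = ρL/A = (2.77×10^-8)(413)/(6.070e-04) = 0.01885 Ω
Segment 2: A = πr² = π(1.3800e-02 m)² = 5.983e-04 m²
R₂ = (2.77×10^-8)(3330)/(5.983e-04) = 0.1542 Ω
R = R₁ + R₂ = 0.173 Ω

0.173 Ω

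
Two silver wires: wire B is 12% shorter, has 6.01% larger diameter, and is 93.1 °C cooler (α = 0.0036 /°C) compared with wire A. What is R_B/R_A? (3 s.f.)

0.521

R ∝ ρL/d² with ρ ∝ (1+αΔT), so R_B/R_A = (1 − 12/100) × (1 + 6.01/100)⁻² × (1 − 0.0036×93.1)
= 0.88 × 0.8898 × 0.6648 = 0.521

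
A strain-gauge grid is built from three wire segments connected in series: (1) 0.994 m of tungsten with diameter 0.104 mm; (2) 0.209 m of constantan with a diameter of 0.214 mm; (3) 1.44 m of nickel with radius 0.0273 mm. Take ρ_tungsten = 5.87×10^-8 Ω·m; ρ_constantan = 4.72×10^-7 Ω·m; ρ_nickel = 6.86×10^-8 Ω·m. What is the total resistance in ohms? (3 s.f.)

Seg 1: A = π(d/2)² = π(5.2000e-05 m)² = 8.495e-09 m²
R_1 = (5.87×10^-8)(0.994)/(8.495e-09) = 6.869 Ω
Seg 2: A = π(d/2)² = π(1.0700e-04 m)² = 3.597e-08 m²
R_2 = (4.72×10^-7)(0.209)/(3.597e-08) = 2.743 Ω
Seg 3: A = πr² = π(2.7300e-05 m)² = 2.341e-09 m²
R_3 = (6.86×10^-8)(1.44)/(2.341e-09) = 42.19 Ω
R_total = R_1 + R_2 + R_3 = 51.8 Ω

51.8 Ω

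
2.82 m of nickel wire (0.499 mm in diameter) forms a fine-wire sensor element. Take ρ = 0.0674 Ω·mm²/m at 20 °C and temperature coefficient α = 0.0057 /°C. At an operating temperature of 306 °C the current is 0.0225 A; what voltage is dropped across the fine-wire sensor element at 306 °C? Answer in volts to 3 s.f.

0.0575 V

ρ = 0.0674 Ω·mm²/m = 6.74×10^-8 Ω·m
A = π(d/2)² = π(2.4950e-04 m)² = 1.956e-07 m²
R₍20₎ = ρL/A = (6.74×10^-8)(2.82)/(1.956e-07) = 0.9719 Ω
R₍306₎ = R₍20₎(1 + αΔT) = 0.9719 × (1 + 0.0057×286) = 2.556 Ω
V = IR = 0.0225 × 2.556 = 0.0575 V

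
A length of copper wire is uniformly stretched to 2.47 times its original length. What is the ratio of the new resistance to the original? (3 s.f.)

6.10

Volume constant ⇒ A' = A/k with k = 2.47. R' = ρ(kL)/(A/k) = k²R.
Factor = 6.10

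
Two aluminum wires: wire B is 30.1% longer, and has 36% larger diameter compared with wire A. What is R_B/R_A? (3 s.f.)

R ∝ L/d², so R_B/R_A = (1 + 30.1/100) × (1 + 36/100)⁻²
= 1.301 × 0.5407 = 0.703

0.703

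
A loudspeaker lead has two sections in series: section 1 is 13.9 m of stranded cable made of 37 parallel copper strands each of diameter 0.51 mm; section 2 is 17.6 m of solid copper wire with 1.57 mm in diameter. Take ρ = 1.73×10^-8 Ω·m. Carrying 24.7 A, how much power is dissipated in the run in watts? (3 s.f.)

Section 1: A_strand = π(2.5500e-04)² = 2.043e-07 m²; R₁ = ρL/(N·A_s) = (1.73×10^-8)(13.9)/(37×2.043e-07) = 0.03181 Ω
Section 2: A = π(d/2)² = π(7.8500e-04 m)² = 1.936e-06 m²
R₂ = (1.73×10^-8)(17.6)/(1.936e-06) = 0.1573 Ω
R = R₁ + R₂ = 0.1891 Ω
P = I²R = (24.7)² × 0.1891 = 115 W

115 W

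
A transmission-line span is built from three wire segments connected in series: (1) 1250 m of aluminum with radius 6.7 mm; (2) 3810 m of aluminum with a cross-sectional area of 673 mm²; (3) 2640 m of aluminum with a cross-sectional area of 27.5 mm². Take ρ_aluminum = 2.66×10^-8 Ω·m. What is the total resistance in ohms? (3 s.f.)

Seg 1: A = πr² = π(6.7000e-03 m)² = 1.410e-04 m²
R_1 = (2.66×10^-8)(1250)/(1.410e-04) = 0.2358 Ω
Seg 2: A = 673 mm² = 6.730e-04 m²
R_2 = (2.66×10^-8)(3810)/(6.730e-04) = 0.1506 Ω
Seg 3: A = 27.5 mm² = 2.750e-05 m²
R_3 = (2.66×10^-8)(2640)/(2.750e-05) = 2.554 Ω
R_total = R_1 + R_2 + R_3 = 2.94 Ω

2.94 Ω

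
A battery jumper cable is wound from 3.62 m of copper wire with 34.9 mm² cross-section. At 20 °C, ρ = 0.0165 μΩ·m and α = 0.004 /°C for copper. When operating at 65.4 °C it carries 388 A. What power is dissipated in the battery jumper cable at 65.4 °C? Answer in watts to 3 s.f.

ρ = 0.0165 μΩ·m = 1.65×10^-8 Ω·m
A = 34.9 mm² = 3.490e-05 m²
R₍20₎ = ρL/A = (1.65×10^-8)(3.62)/(3.490e-05) = 0.001711 Ω
R₍65.4₎ = R₍20₎(1 + αΔT) = 0.001711 × (1 + 0.004×45.4) = 0.002022 Ω
P = I²R = (388)² × 0.002022 = 304 W

304 W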